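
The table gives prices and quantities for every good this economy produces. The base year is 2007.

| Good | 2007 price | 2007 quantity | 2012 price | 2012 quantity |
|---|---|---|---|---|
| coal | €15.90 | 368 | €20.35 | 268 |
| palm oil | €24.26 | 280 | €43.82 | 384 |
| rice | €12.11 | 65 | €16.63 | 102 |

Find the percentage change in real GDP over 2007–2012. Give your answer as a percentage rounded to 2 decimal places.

Real GDP 2007 = Nominal GDP 2007 = 15.90·368 + 24.26·280 + 12.11·65 = 13431.15.
Real GDP 2012 (at 2007 prices) = 15.90·268 + 24.26·384 + 12.11·102 = 14812.26.
Real growth = 14812.26/13431.15 − 1 = 0.1028.

10.28%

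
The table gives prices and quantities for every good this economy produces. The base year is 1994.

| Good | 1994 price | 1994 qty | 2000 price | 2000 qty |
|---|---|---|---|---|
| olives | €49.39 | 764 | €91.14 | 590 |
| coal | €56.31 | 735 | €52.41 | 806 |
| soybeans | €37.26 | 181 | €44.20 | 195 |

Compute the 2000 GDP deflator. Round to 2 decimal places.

Nominal GDP 2000 = 91.14·590 + 52.41·806 + 44.20·195 = 104634.06.
Real GDP 2000 (at 1994 prices) = 49.39·590 + 56.31·806 + 37.26·195 = 81791.66.
Deflator = Nominal/Real × 100 = 104634.06/81791.66 × 100 = 127.928.

127.93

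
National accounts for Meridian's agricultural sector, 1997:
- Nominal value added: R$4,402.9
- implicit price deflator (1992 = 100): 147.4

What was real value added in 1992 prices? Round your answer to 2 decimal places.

Real value added = Nominal / (implicit price deflator/100) = 4402.9 / 1.474 = 2987.04.

R$2,987.04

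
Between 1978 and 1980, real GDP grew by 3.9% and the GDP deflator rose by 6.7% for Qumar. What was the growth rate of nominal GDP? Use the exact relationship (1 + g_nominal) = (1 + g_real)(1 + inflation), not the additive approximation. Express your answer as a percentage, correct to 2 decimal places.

(1 + g_nom) = (1 + g_real)(1 + π) = 1.0390 × 1.0670 = 1.10861.

10.86%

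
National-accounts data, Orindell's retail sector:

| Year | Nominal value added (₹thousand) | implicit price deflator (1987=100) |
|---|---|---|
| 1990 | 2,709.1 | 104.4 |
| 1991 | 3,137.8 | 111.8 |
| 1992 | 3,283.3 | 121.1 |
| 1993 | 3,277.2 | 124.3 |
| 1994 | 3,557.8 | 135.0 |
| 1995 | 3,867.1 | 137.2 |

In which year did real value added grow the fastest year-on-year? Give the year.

1991: real = 3137.8/1.118 = 2806.62; growth vs 1990 (2594.92) = 8.16%.
1992: real = 3283.3/1.211 = 2711.23; growth vs 1991 (2806.62) = -3.40%.
1993: real = 3277.2/1.243 = 2636.52; growth vs 1992 (2711.23) = -2.76%.
1994: real = 3557.8/1.350 = 2635.41; growth vs 1993 (2636.52) = -0.04%.
1995: real = 3867.1/1.372 = 2818.59; growth vs 1994 (2635.41) = 6.95%.

1991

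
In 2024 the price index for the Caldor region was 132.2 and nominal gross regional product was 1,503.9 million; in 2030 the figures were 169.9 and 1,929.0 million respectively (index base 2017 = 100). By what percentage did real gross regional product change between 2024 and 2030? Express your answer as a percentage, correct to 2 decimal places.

-0.20%

Real gross regional product 2024 = 1503.9 / 1.322 = 1137.59.
Real gross regional product 2030 = 1929.0 / 1.699 = 1135.37.
Real growth = 1135.37 / 1137.59 − 1 = -0.0020.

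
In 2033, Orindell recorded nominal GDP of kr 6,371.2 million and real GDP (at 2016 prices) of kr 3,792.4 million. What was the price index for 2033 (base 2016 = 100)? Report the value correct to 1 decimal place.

168.0

price index = (Nominal / Real) × 100 = 6371.2 / 3792.4 × 100 = 168.00.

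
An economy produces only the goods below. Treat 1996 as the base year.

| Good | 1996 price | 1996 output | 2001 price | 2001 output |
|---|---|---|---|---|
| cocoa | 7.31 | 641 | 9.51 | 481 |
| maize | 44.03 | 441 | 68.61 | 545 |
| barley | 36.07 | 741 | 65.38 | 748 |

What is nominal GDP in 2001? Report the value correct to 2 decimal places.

Nominal GDP 2001 = Σ (p_2001 × q_2001) = 9.51·481 + 68.61·545 + 65.38·748 = 90871.00.

90871.00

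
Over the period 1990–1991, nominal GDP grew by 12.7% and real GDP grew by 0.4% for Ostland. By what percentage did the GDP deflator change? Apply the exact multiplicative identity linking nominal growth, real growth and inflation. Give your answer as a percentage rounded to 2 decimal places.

(1 + g_nom) = (1 + g_real)(1 + π), so π = 1.1270 / 1.0040 − 1 = 0.12251.

12.25%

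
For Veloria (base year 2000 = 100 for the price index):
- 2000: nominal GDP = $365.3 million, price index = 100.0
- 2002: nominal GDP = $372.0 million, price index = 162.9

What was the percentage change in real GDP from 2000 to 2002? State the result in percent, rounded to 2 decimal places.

Deflate each year: 2000 → 365.3/1.000 = 365.30; 2002 → 372.0/1.629 = 228.36.
So real GDP changed by 228.36/365.30 − 1 = -0.3749, i.e. -37.49%.

-37.49%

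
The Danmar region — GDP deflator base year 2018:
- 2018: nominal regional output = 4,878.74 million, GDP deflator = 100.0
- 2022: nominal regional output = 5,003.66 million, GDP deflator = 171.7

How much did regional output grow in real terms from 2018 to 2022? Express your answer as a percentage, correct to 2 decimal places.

-40.27%

Real regional output 2018 = 4878.74 / 1.000 = 4878.74.
Real regional output 2022 = 5003.66 / 1.717 = 2914.19.
Real growth = 2914.19 / 4878.74 − 1 = -0.4027.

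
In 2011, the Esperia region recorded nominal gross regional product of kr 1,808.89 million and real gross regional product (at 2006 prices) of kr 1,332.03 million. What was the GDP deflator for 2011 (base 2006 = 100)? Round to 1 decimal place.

135.8

GDP deflator = (Nominal / Real) × 100 = 1808.89 / 1332.03 × 100 = 135.80.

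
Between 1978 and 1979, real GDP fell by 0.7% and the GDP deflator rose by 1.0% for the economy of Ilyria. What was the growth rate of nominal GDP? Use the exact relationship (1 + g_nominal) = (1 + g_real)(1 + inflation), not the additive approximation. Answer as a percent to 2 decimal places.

0.29%

(1 + g_nom) = (1 + g_real)(1 + π) = 0.9930 × 1.0100 = 1.00293.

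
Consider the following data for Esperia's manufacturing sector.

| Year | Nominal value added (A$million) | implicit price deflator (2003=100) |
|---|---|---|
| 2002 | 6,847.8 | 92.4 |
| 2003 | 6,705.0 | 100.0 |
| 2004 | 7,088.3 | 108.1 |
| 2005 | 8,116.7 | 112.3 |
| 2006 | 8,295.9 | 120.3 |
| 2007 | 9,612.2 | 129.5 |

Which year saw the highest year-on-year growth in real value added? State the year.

2005

2003: real = 6705.0/1.000 = 6705.00; growth vs 2002 (7411.04) = -9.53%.
2004: real = 7088.3/1.081 = 6557.17; growth vs 2003 (6705.00) = -2.20%.
2005: real = 8116.7/1.123 = 7227.69; growth vs 2004 (6557.17) = 10.23%.
2006: real = 8295.9/1.203 = 6896.01; growth vs 2005 (7227.69) = -4.59%.
2007: real = 9612.2/1.295 = 7422.55; growth vs 2006 (6896.01) = 7.64%.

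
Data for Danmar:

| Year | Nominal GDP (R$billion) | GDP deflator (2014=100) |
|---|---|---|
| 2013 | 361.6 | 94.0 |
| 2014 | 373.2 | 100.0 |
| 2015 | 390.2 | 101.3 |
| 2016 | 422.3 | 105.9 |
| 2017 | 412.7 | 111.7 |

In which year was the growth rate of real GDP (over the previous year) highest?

2014: real = 373.2/1.000 = 373.20; growth vs 2013 (384.68) = -2.98%.
2015: real = 390.2/1.013 = 385.19; growth vs 2014 (373.20) = 3.21%.
2016: real = 422.3/1.059 = 398.77; growth vs 2015 (385.19) = 3.53%.
2017: real = 412.7/1.117 = 369.47; growth vs 2016 (398.77) = -7.35%.

2016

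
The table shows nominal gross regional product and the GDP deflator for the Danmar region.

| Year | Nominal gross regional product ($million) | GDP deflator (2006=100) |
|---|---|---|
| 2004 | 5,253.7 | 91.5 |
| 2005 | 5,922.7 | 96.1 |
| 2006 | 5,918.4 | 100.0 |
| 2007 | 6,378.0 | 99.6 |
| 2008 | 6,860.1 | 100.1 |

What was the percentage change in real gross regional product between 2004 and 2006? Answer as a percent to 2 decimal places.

3.08%

Real gross regional product 2004 = 5253.7/0.915 = 5741.75.
Real gross regional product 2006 = 5918.4/1.000 = 5918.40.
Change = 5918.40/5741.75 − 1 = 0.0308.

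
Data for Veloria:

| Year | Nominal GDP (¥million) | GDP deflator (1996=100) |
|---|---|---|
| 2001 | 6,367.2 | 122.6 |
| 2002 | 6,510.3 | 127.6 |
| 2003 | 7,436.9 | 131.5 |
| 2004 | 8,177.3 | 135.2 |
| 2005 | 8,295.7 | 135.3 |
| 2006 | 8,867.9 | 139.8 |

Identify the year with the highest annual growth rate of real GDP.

2002: real = 6510.3/1.276 = 5102.12; growth vs 2001 (5193.47) = -1.76%.
2003: real = 7436.9/1.315 = 5655.44; growth vs 2002 (5102.12) = 10.84%.
2004: real = 8177.3/1.352 = 6048.30; growth vs 2003 (5655.44) = 6.95%.
2005: real = 8295.7/1.353 = 6131.34; growth vs 2004 (6048.30) = 1.37%.
2006: real = 8867.9/1.398 = 6343.28; growth vs 2005 (6131.34) = 3.46%.

2003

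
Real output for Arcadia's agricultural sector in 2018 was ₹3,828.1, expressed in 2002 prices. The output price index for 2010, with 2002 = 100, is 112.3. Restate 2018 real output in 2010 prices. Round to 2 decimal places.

₹4,298.96

Real output in 2010 prices = Real output in 2002 prices × (P_2010/P_2002) = 3828.1 × 1.123 = 4298.96.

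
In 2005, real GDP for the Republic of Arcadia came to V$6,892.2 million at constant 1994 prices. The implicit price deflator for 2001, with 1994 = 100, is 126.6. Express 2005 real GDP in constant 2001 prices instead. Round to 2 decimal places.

V$8,725.53 million

Real GDP in 2001 prices = Real GDP in 1994 prices × (P_2001/P_1994) = 6892.2 × 1.266 = 8725.53.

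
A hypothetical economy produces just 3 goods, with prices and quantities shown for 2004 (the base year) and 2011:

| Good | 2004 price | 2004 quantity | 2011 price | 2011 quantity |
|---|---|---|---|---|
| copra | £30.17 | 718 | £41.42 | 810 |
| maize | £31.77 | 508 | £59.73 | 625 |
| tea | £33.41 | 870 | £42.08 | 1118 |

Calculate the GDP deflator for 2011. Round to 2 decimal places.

144.44

Nominal GDP 2011 = 41.42·810 + 59.73·625 + 42.08·1118 = 117926.89.
Real GDP 2011 (at 2004 prices) = 30.17·810 + 31.77·625 + 33.41·1118 = 81646.33.
Deflator = Nominal/Real × 100 = 117926.89/81646.33 × 100 = 144.436.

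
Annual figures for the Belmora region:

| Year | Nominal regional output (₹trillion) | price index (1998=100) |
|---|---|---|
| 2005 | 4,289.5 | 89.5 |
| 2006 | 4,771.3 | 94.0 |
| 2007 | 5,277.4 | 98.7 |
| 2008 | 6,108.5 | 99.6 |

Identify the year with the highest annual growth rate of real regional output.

2008

2006: real = 4771.3/0.940 = 5075.85; growth vs 2005 (4792.74) = 5.91%.
2007: real = 5277.4/0.987 = 5346.91; growth vs 2006 (5075.85) = 5.34%.
2008: real = 6108.5/0.996 = 6133.03; growth vs 2007 (5346.91) = 14.70%.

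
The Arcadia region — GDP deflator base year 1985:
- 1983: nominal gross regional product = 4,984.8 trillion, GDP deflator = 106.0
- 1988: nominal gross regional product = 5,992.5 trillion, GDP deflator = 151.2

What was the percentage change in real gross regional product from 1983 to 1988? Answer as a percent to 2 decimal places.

Real gross regional product 1983 = 4984.8 / 1.060 = 4702.64.
Real gross regional product 1988 = 5992.5 / 1.512 = 3963.29.
Real growth = 3963.29 / 4702.64 − 1 = -0.1572.

-15.72%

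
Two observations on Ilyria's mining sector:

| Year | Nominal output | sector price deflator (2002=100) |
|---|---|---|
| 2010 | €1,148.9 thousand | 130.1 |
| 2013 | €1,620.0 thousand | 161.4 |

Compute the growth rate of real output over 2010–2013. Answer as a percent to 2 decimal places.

13.66%

Real output 2010 = 1148.9 / 1.301 = 883.09.
Real output 2013 = 1620.0 / 1.614 = 1003.72.
Real growth = 1003.72 / 883.09 − 1 = 0.1366.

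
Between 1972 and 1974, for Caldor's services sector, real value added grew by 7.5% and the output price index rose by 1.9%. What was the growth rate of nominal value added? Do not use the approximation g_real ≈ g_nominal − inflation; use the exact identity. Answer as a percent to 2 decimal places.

9.54%

(1 + g_nom) = (1 + g_real)(1 + π) = 1.0750 × 1.0190 = 1.09543.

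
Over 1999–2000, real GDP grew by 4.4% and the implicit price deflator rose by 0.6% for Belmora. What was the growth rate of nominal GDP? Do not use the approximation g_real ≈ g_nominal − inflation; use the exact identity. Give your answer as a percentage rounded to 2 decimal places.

(1 + g_nom) = (1 + g_real)(1 + π) = 1.0440 × 1.0060 = 1.05026.

5.03%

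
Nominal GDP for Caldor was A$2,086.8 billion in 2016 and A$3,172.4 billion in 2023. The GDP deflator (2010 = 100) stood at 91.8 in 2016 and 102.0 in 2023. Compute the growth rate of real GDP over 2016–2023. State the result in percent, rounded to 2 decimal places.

36.82%

Real GDP 2016 = 2086.8 / 0.918 = 2273.20.
Real GDP 2023 = 3172.4 / 1.020 = 3110.20.
Real growth = 3110.20 / 2273.20 − 1 = 0.3682.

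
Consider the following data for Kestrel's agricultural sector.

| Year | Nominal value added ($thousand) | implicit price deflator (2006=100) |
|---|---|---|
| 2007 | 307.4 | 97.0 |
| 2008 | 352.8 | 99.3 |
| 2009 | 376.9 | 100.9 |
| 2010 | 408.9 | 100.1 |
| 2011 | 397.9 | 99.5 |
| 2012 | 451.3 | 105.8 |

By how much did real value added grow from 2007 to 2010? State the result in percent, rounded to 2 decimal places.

28.90%

Real value added 2007 = 307.4/0.970 = 316.91.
Real value added 2010 = 408.9/1.001 = 408.49.
Change = 408.49/316.91 − 1 = 0.2890.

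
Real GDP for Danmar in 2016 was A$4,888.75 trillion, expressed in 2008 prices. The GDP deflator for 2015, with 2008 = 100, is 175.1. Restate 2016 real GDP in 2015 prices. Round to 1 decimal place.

Real GDP in 2015 prices = Real GDP in 2008 prices × (P_2015/P_2008) = 4888.75 × 1.751 = 8560.20.

A$8,560.2 trillion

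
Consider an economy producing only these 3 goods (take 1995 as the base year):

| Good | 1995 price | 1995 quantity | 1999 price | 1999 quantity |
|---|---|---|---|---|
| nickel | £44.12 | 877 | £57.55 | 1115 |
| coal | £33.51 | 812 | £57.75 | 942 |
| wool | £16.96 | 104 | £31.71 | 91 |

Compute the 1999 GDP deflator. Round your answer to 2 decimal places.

147.57

Nominal GDP 1999 = 57.55·1115 + 57.75·942 + 31.71·91 = 121454.36.
Real GDP 1999 (at 1995 prices) = 44.12·1115 + 33.51·942 + 16.96·91 = 82303.58.
Deflator = Nominal/Real × 100 = 121454.36/82303.58 × 100 = 147.569.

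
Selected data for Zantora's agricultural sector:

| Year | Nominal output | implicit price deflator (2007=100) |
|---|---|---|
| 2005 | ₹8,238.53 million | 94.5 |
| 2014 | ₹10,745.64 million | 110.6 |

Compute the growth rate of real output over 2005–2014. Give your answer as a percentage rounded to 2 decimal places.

11.44%

Deflate each year: 2005 → 8238.53/0.945 = 8718.02; 2014 → 10745.64/1.106 = 9715.77.
So real output changed by 9715.77/8718.02 − 1 = 0.1144, i.e. 11.44%.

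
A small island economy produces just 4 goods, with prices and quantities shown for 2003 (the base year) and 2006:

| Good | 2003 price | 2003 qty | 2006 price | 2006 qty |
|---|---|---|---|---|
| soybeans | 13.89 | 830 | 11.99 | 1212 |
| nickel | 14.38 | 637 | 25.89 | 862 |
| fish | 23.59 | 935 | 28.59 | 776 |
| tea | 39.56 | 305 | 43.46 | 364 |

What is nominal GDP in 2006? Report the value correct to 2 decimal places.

Nominal GDP 2006 = Σ (p_2006 × q_2006) = 11.99·1212 + 25.89·862 + 28.59·776 + 43.46·364 = 74854.34.

74854.34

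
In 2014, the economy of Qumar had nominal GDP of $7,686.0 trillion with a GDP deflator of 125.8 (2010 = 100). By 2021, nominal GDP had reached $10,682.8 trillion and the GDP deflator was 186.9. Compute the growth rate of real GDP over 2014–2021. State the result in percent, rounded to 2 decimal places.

Deflate each year: 2014 → 7686.0/1.258 = 6109.70; 2021 → 10682.8/1.869 = 5715.78.
So real GDP changed by 5715.78/6109.70 − 1 = -0.0645, i.e. -6.45%.

-6.45%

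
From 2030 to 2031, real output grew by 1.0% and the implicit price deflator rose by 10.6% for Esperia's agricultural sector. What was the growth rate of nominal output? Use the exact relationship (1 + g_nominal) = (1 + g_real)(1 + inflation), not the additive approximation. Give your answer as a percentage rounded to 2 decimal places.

(1 + g_nom) = (1 + g_real)(1 + π) = 1.0100 × 1.1060 = 1.11706.

11.71%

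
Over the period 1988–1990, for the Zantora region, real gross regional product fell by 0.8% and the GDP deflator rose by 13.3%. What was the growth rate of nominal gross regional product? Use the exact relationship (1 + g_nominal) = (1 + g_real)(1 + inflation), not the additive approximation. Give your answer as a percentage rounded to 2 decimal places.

12.39%

(1 + g_nom) = (1 + g_real)(1 + π) = 0.9920 × 1.1330 = 1.12394.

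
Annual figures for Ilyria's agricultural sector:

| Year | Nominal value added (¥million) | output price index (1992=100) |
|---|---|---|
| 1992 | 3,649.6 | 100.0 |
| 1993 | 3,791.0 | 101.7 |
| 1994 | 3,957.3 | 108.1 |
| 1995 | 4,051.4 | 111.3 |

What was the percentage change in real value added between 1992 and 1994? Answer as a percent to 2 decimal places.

Real value added 1992 = 3649.6/1.000 = 3649.60.
Real value added 1994 = 3957.3/1.081 = 3660.78.
Change = 3660.78/3649.60 − 1 = 0.0031.

0.31%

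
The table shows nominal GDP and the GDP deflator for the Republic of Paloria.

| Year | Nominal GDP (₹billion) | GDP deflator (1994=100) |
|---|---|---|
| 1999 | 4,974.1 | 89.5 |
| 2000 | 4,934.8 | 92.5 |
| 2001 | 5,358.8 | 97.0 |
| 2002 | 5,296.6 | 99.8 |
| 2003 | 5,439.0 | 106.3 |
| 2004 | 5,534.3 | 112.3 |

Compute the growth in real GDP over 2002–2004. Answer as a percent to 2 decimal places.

Real GDP 2002 = 5296.6/0.998 = 5307.21.
Real GDP 2004 = 5534.3/1.123 = 4928.14.
Change = 4928.14/5307.21 − 1 = -0.0714.

-7.14%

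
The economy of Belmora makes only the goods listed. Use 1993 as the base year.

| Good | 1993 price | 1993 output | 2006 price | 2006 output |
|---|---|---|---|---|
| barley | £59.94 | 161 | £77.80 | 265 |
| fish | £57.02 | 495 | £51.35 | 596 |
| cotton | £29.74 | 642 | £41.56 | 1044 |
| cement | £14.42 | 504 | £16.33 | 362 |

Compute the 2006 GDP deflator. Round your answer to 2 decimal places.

Nominal GDP 2006 = 77.80·265 + 51.35·596 + 41.56·1044 + 16.33·362 = 100521.70.
Real GDP 2006 (at 1993 prices) = 59.94·265 + 57.02·596 + 29.74·1044 + 14.42·362 = 86136.62.
Deflator = Nominal/Real × 100 = 100521.70/86136.62 × 100 = 116.700.

116.70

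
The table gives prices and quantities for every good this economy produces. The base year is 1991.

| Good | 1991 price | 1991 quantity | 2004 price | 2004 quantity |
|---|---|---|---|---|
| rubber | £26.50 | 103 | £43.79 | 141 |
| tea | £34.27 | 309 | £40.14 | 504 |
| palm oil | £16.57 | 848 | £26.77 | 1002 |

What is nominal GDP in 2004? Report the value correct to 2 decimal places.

Nominal GDP 2004 = Σ (p_2004 × q_2004) = 43.79·141 + 40.14·504 + 26.77·1002 = 53228.49.

£53228.49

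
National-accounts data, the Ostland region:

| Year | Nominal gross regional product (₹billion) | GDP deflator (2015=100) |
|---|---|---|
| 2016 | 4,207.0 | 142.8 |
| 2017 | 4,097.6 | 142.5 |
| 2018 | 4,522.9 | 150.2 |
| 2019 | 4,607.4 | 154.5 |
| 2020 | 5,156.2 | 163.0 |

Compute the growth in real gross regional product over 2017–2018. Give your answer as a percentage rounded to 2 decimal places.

4.72%

Real gross regional product 2017 = 4097.6/1.425 = 2875.51.
Real gross regional product 2018 = 4522.9/1.502 = 3011.25.
Change = 3011.25/2875.51 − 1 = 0.0472.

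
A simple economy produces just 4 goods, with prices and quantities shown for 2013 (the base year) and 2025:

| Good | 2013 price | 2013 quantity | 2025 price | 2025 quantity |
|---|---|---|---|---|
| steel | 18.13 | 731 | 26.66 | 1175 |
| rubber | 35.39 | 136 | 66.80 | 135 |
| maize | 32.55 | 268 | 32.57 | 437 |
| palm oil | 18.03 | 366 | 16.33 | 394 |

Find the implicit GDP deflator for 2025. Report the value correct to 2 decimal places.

Nominal GDP 2025 = 26.66·1175 + 66.80·135 + 32.57·437 + 16.33·394 = 61010.61.
Real GDP 2025 (at 2013 prices) = 18.13·1175 + 35.39·135 + 32.55·437 + 18.03·394 = 47408.57.
Deflator = Nominal/Real × 100 = 61010.61/47408.57 × 100 = 128.691.

128.69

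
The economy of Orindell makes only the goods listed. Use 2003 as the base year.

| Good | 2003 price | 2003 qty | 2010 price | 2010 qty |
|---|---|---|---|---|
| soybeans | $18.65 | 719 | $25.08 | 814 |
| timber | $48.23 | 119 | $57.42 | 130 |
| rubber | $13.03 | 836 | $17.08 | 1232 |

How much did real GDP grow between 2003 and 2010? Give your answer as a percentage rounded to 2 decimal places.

24.84%

Real GDP 2003 = Nominal GDP 2003 = 18.65·719 + 48.23·119 + 13.03·836 = 30041.80.
Real GDP 2010 (at 2003 prices) = 18.65·814 + 48.23·130 + 13.03·1232 = 37503.96.
Real growth = 37503.96/30041.80 − 1 = 0.2484.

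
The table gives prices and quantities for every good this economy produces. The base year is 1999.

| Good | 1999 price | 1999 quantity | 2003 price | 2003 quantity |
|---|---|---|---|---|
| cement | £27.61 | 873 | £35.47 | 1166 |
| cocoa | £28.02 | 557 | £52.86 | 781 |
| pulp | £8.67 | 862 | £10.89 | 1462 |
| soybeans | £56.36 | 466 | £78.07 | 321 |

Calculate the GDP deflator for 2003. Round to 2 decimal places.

Nominal GDP 2003 = 35.47·1166 + 52.86·781 + 10.89·1462 + 78.07·321 = 123623.33.
Real GDP 2003 (at 1999 prices) = 27.61·1166 + 28.02·781 + 8.67·1462 + 56.36·321 = 84843.98.
Deflator = Nominal/Real × 100 = 123623.33/84843.98 × 100 = 145.707.

145.71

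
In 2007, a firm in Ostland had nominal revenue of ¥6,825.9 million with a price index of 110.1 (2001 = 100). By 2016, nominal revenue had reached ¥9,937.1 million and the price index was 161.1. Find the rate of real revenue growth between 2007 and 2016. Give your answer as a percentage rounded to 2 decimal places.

Deflate each year: 2007 → 6825.9/1.101 = 6199.73; 2016 → 9937.1/1.611 = 6168.28.
So real revenue changed by 6168.28/6199.73 − 1 = -0.0051, i.e. -0.51%.

-0.51%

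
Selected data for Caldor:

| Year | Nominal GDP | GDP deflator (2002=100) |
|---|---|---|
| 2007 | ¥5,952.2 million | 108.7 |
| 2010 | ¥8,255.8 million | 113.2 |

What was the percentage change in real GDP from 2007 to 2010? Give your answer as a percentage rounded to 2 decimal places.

33.19%

Deflate each year: 2007 → 5952.2/1.087 = 5475.80; 2010 → 8255.8/1.132 = 7293.11.
So real GDP changed by 7293.11/5475.80 − 1 = 0.3319, i.e. 33.19%.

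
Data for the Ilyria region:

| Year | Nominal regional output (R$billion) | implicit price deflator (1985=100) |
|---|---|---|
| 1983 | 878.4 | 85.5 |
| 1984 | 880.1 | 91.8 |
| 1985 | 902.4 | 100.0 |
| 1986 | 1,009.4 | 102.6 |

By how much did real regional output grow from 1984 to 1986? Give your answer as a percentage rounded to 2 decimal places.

Real regional output 1984 = 880.1/0.918 = 958.71.
Real regional output 1986 = 1009.4/1.026 = 983.82.
Change = 983.82/958.71 − 1 = 0.0262.

2.62%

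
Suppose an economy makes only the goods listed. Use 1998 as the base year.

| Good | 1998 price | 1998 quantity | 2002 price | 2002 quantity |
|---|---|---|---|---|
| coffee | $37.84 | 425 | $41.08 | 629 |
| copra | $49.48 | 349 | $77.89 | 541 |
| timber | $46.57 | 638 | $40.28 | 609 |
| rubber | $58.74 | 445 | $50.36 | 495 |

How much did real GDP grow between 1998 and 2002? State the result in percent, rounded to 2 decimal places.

Real GDP 1998 = Nominal GDP 1998 = 37.84·425 + 49.48·349 + 46.57·638 + 58.74·445 = 89201.48.
Real GDP 2002 (at 1998 prices) = 37.84·629 + 49.48·541 + 46.57·609 + 58.74·495 = 108007.47.
Real growth = 108007.47/89201.48 − 1 = 0.2108.

21.08%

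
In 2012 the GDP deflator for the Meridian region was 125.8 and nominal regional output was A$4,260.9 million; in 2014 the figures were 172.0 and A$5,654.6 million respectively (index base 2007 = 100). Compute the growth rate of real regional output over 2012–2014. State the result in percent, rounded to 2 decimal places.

-2.94%

Deflate each year: 2012 → 4260.9/1.258 = 3387.04; 2014 → 5654.6/1.720 = 3287.56.
So real regional output changed by 3287.56/3387.04 − 1 = -0.0294, i.e. -2.94%.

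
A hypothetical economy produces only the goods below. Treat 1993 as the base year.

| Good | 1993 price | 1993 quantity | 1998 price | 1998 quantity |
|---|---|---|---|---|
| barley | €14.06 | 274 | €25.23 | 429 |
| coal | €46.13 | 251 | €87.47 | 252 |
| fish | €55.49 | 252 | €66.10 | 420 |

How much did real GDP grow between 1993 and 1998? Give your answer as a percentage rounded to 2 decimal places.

Real GDP 1993 = Nominal GDP 1993 = 14.06·274 + 46.13·251 + 55.49·252 = 29414.55.
Real GDP 1998 (at 1993 prices) = 14.06·429 + 46.13·252 + 55.49·420 = 40962.30.
Real growth = 40962.30/29414.55 − 1 = 0.3926.

39.26%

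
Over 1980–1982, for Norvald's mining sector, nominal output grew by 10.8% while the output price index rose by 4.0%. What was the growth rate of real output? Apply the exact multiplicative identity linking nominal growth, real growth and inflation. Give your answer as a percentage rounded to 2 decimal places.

6.54%

(1 + g_nom) = (1 + g_real)(1 + π), so g_real = 1.1080 / 1.0400 − 1 = 0.06538.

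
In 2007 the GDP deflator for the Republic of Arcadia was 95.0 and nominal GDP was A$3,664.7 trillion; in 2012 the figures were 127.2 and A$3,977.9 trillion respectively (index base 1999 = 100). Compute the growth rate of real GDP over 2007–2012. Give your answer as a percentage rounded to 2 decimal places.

Real GDP 2007 = 3664.7 / 0.950 = 3857.58.
Real GDP 2012 = 3977.9 / 1.272 = 3127.28.
Real growth = 3127.28 / 3857.58 − 1 = -0.1893.

-18.93%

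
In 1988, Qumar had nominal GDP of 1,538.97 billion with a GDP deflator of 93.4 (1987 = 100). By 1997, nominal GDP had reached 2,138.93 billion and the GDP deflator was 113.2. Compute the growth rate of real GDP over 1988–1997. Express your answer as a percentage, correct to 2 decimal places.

Deflate each year: 1988 → 1538.97/0.934 = 1647.72; 1997 → 2138.93/1.132 = 1889.51.
So real GDP changed by 1889.51/1647.72 − 1 = 0.1467, i.e. 14.67%.

14.67%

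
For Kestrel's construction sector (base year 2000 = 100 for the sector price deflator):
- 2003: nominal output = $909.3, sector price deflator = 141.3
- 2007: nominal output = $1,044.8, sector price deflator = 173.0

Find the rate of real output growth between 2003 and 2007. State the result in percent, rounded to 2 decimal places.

-6.15%

Real output 2003 = 909.3 / 1.413 = 643.52.
Real output 2007 = 1044.8 / 1.730 = 603.93.
Real growth = 603.93 / 643.52 − 1 = -0.0615.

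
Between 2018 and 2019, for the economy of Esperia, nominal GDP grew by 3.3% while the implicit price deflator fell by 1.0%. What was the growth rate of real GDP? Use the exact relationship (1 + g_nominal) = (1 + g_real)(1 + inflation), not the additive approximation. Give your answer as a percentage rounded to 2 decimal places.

(1 + g_nom) = (1 + g_real)(1 + π), so g_real = 1.0330 / 0.9900 − 1 = 0.04343.

4.34%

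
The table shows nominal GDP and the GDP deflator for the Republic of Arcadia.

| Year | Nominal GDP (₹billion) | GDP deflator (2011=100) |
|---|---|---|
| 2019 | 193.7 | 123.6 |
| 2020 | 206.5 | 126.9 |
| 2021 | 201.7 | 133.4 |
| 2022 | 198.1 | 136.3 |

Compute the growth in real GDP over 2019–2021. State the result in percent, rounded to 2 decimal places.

-3.52%

Real GDP 2019 = 193.7/1.236 = 156.72.
Real GDP 2021 = 201.7/1.334 = 151.20.
Change = 151.20/156.72 − 1 = -0.0352.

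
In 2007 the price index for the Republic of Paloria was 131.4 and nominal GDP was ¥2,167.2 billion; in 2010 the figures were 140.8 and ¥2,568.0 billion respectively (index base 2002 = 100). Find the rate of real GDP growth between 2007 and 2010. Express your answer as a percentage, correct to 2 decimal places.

Deflate each year: 2007 → 2167.2/1.314 = 1649.32; 2010 → 2568.0/1.408 = 1823.86.
So real GDP changed by 1823.86/1649.32 − 1 = 0.1058, i.e. 10.58%.

10.58%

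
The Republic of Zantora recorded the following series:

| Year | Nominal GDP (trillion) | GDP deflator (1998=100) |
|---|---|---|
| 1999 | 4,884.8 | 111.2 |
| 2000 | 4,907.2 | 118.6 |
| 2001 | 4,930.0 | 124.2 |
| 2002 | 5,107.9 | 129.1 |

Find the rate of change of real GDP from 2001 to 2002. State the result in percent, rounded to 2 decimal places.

-0.32%

Real GDP 2001 = 4930.0/1.242 = 3969.40.
Real GDP 2002 = 5107.9/1.291 = 3956.55.
Change = 3956.55/3969.40 − 1 = -0.0032.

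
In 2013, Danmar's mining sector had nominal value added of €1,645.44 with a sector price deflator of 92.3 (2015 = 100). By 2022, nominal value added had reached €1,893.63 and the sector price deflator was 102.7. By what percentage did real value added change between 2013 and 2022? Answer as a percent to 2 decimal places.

Real value added 2013 = 1645.44 / 0.923 = 1782.71.
Real value added 2022 = 1893.63 / 1.027 = 1843.85.
Real growth = 1843.85 / 1782.71 − 1 = 0.0343.

3.43%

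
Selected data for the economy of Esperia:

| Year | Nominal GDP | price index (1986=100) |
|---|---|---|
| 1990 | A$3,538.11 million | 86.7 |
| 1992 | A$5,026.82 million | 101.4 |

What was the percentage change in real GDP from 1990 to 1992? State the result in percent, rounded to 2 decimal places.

Real GDP 1990 = 3538.11 / 0.867 = 4080.87.
Real GDP 1992 = 5026.82 / 1.014 = 4957.42.
Real growth = 4957.42 / 4080.87 − 1 = 0.2148.

21.48%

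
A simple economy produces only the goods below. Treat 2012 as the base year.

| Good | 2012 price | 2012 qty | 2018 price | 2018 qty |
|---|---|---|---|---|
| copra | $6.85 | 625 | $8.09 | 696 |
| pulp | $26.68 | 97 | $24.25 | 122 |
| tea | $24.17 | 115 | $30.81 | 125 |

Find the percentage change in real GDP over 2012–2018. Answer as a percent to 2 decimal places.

Real GDP 2012 = Nominal GDP 2012 = 6.85·625 + 26.68·97 + 24.17·115 = 9648.76.
Real GDP 2018 (at 2012 prices) = 6.85·696 + 26.68·122 + 24.17·125 = 11043.81.
Real growth = 11043.81/9648.76 − 1 = 0.1446.

14.46%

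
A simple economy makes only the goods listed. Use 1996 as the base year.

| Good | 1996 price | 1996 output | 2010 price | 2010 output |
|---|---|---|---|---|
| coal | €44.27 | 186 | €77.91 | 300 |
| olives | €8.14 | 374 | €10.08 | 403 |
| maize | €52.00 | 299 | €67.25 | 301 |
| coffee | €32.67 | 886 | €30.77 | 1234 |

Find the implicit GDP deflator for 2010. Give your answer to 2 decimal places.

Nominal GDP 2010 = 77.91·300 + 10.08·403 + 67.25·301 + 30.77·1234 = 85647.67.
Real GDP 2010 (at 1996 prices) = 44.27·300 + 8.14·403 + 52.00·301 + 32.67·1234 = 72528.20.
Deflator = Nominal/Real × 100 = 85647.67/72528.20 × 100 = 118.089.

118.09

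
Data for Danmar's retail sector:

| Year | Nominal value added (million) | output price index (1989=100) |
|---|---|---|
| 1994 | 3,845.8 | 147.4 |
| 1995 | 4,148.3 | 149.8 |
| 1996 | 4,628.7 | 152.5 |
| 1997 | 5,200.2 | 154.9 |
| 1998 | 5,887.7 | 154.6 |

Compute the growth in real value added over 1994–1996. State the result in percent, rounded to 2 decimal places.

16.33%

Real value added 1994 = 3845.8/1.474 = 2609.09.
Real value added 1996 = 4628.7/1.525 = 3035.21.
Change = 3035.21/2609.09 − 1 = 0.1633.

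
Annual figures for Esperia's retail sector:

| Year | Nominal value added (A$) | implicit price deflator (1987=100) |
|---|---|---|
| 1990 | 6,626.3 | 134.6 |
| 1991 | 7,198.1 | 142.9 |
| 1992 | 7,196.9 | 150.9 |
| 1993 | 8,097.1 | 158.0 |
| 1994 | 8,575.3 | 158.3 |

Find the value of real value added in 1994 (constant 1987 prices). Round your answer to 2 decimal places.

Real value added 1994 = 8575.3 / 1.583 = 5417.12.

A$5,417.12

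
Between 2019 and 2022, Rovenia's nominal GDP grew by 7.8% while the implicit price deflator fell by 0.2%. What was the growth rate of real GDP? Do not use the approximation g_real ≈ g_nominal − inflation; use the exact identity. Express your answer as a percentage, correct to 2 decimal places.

(1 + g_nom) = (1 + g_real)(1 + π), so g_real = 1.0780 / 0.9980 − 1 = 0.08016.

8.02%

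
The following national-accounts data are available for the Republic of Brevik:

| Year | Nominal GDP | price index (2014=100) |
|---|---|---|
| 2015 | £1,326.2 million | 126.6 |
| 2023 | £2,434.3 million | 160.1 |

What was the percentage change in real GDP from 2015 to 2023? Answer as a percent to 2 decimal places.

45.15%

Real GDP 2015 = 1326.2 / 1.266 = 1047.55.
Real GDP 2023 = 2434.3 / 1.601 = 1520.49.
Real growth = 1520.49 / 1047.55 − 1 = 0.4515.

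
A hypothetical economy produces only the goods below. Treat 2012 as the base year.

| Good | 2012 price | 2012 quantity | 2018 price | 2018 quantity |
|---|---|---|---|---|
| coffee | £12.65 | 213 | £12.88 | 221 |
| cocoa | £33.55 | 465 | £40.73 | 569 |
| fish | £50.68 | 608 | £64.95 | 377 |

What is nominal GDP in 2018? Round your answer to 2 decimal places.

Nominal GDP 2018 = Σ (p_2018 × q_2018) = 12.88·221 + 40.73·569 + 64.95·377 = 50508.00.

£50508.00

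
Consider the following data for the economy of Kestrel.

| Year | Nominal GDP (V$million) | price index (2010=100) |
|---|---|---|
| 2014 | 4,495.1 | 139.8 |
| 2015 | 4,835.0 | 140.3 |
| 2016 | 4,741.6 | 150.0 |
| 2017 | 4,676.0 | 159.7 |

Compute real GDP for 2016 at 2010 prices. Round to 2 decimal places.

V$3,161.07 million

Real GDP 2016 = 4741.6 / 1.500 = 3161.07.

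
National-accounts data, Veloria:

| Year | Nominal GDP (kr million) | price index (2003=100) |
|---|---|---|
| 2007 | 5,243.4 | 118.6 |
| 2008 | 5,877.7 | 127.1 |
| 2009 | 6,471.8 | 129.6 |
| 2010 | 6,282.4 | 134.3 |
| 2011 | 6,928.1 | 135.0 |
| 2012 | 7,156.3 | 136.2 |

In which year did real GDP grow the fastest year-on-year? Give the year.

2008: real = 5877.7/1.271 = 4624.47; growth vs 2007 (4421.08) = 4.60%.
2009: real = 6471.8/1.296 = 4993.67; growth vs 2008 (4624.47) = 7.98%.
2010: real = 6282.4/1.343 = 4677.89; growth vs 2009 (4993.67) = -6.32%.
2011: real = 6928.1/1.350 = 5131.93; growth vs 2010 (4677.89) = 9.71%.
2012: real = 7156.3/1.362 = 5254.26; growth vs 2011 (5131.93) = 2.38%.

2011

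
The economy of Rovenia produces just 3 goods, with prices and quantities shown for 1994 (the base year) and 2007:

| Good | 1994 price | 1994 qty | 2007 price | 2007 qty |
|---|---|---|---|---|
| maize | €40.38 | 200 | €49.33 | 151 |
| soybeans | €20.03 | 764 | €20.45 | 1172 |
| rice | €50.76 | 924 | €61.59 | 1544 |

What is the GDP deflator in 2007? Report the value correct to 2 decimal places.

117.20

Nominal GDP 2007 = 49.33·151 + 20.45·1172 + 61.59·1544 = 126511.19.
Real GDP 2007 (at 1994 prices) = 40.38·151 + 20.03·1172 + 50.76·1544 = 107945.98.
Deflator = Nominal/Real × 100 = 126511.19/107945.98 × 100 = 117.199.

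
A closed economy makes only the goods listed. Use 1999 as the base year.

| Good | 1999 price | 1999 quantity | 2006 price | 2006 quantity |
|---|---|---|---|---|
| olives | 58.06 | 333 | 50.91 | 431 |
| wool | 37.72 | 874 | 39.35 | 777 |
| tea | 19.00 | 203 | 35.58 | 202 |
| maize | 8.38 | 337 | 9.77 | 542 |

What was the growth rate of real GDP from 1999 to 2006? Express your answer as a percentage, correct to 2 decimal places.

Real GDP 1999 = Nominal GDP 1999 = 58.06·333 + 37.72·874 + 19.00·203 + 8.38·337 = 58982.32.
Real GDP 2006 (at 1999 prices) = 58.06·431 + 37.72·777 + 19.00·202 + 8.38·542 = 62712.26.
Real growth = 62712.26/58982.32 − 1 = 0.0632.

6.32%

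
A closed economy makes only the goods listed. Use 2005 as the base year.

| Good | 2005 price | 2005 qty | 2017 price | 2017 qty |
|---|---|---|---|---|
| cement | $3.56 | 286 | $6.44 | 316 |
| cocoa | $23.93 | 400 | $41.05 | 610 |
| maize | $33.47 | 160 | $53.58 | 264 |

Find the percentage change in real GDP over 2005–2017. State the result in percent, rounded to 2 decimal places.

54.02%

Real GDP 2005 = Nominal GDP 2005 = 3.56·286 + 23.93·400 + 33.47·160 = 15945.36.
Real GDP 2017 (at 2005 prices) = 3.56·316 + 23.93·610 + 33.47·264 = 24558.34.
Real growth = 24558.34/15945.36 − 1 = 0.5402.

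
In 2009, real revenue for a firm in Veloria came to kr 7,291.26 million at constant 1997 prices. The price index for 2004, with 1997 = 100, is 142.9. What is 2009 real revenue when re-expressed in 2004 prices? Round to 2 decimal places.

kr 10,419.21 million

Real revenue in 2004 prices = Real revenue in 1997 prices × (P_2004/P_1997) = 7291.26 × 1.429 = 10419.21.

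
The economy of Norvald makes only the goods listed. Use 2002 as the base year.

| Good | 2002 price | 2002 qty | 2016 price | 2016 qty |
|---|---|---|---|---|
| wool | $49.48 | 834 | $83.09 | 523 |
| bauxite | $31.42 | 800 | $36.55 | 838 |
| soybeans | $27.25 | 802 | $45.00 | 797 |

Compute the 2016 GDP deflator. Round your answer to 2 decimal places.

148.73

Nominal GDP 2016 = 83.09·523 + 36.55·838 + 45.00·797 = 109949.97.
Real GDP 2016 (at 2002 prices) = 49.48·523 + 31.42·838 + 27.25·797 = 73926.25.
Deflator = Nominal/Real × 100 = 109949.97/73926.25 × 100 = 148.729.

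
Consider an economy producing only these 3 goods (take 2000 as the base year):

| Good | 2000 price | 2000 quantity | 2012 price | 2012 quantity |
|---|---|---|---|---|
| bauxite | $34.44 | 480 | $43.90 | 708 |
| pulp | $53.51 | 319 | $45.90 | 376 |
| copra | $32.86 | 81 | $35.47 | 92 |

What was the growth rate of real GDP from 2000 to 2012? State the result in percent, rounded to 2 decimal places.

31.06%

Real GDP 2000 = Nominal GDP 2000 = 34.44·480 + 53.51·319 + 32.86·81 = 36262.55.
Real GDP 2012 (at 2000 prices) = 34.44·708 + 53.51·376 + 32.86·92 = 47526.40.
Real growth = 47526.40/36262.55 − 1 = 0.3106.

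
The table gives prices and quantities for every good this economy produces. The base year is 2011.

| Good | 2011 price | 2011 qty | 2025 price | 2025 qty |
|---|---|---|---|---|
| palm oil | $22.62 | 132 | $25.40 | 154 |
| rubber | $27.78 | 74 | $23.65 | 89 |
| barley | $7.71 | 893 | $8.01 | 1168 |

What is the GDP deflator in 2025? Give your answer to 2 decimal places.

Nominal GDP 2025 = 25.40·154 + 23.65·89 + 8.01·1168 = 15372.13.
Real GDP 2025 (at 2011 prices) = 22.62·154 + 27.78·89 + 7.71·1168 = 14961.18.
Deflator = Nominal/Real × 100 = 15372.13/14961.18 × 100 = 102.747.

102.75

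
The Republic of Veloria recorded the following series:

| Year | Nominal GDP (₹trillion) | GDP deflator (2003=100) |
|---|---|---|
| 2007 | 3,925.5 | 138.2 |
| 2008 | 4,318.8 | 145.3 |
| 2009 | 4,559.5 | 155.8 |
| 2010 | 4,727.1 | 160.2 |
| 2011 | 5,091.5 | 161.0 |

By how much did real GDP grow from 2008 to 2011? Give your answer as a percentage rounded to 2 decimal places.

Real GDP 2008 = 4318.8/1.453 = 2972.33.
Real GDP 2011 = 5091.5/1.610 = 3162.42.
Change = 3162.42/2972.33 − 1 = 0.0640.

6.40%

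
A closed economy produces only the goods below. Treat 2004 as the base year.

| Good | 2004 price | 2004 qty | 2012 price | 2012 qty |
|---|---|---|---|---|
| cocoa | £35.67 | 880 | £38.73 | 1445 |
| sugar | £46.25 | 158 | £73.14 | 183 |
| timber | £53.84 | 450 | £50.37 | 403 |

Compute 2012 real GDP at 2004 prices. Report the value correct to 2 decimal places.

Real GDP 2012 = Σ (p_2004 × q_2012) = 35.67·1445 + 46.25·183 + 53.84·403 = 81704.42.

£81704.42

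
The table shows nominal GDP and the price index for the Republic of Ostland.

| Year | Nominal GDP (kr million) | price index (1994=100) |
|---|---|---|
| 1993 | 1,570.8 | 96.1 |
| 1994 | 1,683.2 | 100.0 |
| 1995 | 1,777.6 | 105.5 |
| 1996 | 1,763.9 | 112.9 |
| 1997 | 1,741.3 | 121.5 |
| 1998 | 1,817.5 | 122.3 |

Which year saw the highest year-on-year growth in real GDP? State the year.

1994: real = 1683.2/1.000 = 1683.20; growth vs 1993 (1634.55) = 2.98%.
1995: real = 1777.6/1.055 = 1684.93; growth vs 1994 (1683.20) = 0.10%.
1996: real = 1763.9/1.129 = 1562.36; growth vs 1995 (1684.93) = -7.27%.
1997: real = 1741.3/1.215 = 1433.17; growth vs 1996 (1562.36) = -8.27%.
1998: real = 1817.5/1.223 = 1486.10; growth vs 1997 (1433.17) = 3.69%.

1998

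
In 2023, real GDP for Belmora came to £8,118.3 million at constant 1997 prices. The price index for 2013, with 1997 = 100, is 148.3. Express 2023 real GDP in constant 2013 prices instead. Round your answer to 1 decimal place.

Real GDP in 2013 prices = Real GDP in 1997 prices × (P_2013/P_1997) = 8118.3 × 1.483 = 12039.44.

£12,039.4 million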